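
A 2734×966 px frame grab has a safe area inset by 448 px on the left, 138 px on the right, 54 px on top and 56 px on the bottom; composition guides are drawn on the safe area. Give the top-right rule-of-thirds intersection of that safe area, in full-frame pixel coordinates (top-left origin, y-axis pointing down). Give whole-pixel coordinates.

Content width = 2734 − 448 − 138 = 2148 px; content height = 966 − 54 − 56 = 856 px.
Top-right is two-thirds across and one-third down within the safe area.
x = 448 + 2 × 2148/3 = 448 + 1432.00 ≈ 1880
y = 54 + 1 × 856/3 = 54 + 285.33 ≈ 339

x = 1880 px, y = 339 px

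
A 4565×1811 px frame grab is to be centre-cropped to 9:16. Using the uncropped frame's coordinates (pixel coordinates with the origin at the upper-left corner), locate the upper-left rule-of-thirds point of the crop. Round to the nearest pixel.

4565/1811 > 9/16, so the 9:16 crop keeps the full height 1811 and trims width to 1811 × 9/16 = 1018.69 px.
Left offset = (4565 − 1018.69)/2 = 1773.16 px; top offset = 0.
Upper-left is one-third across and one-third down within the crop:
x = 1773.16 + 1 × 1018.69/3 ≈ 2113; y = 0.00 + 1 × 1811.00/3 ≈ 604.

(2113, 604)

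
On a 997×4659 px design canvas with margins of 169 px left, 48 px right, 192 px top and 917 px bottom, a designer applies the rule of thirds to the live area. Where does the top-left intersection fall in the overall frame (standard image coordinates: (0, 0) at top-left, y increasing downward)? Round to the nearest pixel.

Content width = 997 − 169 − 48 = 780 px; content height = 4659 − 192 − 917 = 3550 px.
Top-left is one-third across and one-third down within the live area.
x = 169 + 1 × 780/3 = 169 + 260.00 ≈ 429
y = 192 + 1 × 3550/3 = 192 + 1183.33 ≈ 1375

(429, 1375)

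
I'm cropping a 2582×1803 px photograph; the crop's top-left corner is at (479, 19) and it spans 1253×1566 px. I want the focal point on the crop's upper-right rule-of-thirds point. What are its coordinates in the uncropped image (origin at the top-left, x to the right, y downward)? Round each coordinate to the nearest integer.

x = 1314 px, y = 541 px

One third of the crop width 1253 is 417.67 px.
One third of the crop height 1566 is 522.00 px.
The upper-right point is two-thirds across and one-third down within the crop:
x = 479 + 2 × 417.67 ≈ 1314; y = 19 + 1 × 522.00 ≈ 541.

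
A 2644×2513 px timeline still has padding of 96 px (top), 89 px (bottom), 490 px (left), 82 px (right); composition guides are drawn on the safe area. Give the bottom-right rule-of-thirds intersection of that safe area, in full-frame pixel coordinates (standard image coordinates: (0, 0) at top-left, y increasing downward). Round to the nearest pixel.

x = 1871 px, y = 1648 px

Content width = 2644 − 490 − 82 = 2072 px; content height = 2513 − 96 − 89 = 2328 px.
Bottom-right is two-thirds across and two-thirds down within the safe area.
x = 490 + 2 × 2072/3 = 490 + 1381.33 ≈ 1871
y = 96 + 2 × 2328/3 = 96 + 1552.00 ≈ 1648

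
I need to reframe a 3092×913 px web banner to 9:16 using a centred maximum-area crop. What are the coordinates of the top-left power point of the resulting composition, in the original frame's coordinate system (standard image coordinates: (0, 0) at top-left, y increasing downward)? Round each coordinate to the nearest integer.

3092/913 > 9/16, so the 9:16 crop keeps the full height 913 and trims width to 913 × 9/16 = 513.56 px.
Left offset = (3092 − 513.56)/2 = 1289.22 px; top offset = 0.
Top-left is one-third across and one-third down within the crop:
x = 1289.22 + 1 × 513.56/3 ≈ 1460; y = 0.00 + 1 × 913.00/3 ≈ 304.

x = 1460 px, y = 304 px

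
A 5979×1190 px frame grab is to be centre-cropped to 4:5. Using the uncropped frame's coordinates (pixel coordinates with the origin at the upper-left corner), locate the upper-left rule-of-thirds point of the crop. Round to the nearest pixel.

5979/1190 > 4/5, so the 4:5 crop keeps the full height 1190 and trims width to 1190 × 4/5 = 952.00 px.
Left offset = (5979 − 952.00)/2 = 2513.50 px; top offset = 0.
Upper-left is one-third across and one-third down within the crop:
x = 2513.50 + 1 × 952.00/3 ≈ 2831; y = 0.00 + 1 × 1190.00/3 ≈ 397.

(2831, 397)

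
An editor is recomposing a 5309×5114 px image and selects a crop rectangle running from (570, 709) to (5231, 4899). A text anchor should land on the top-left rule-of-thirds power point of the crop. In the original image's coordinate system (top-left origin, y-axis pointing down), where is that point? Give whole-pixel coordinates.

(2124, 2106)

Crop width = 5231 − 570 = 4661 px; one third is 1553.67 px.
Crop height = 4899 − 709 = 4190 px; one third is 1396.67 px.
The top-left point is one-third across and one-third down within the crop:
x = 570 + 1 × 1553.67 ≈ 2124; y = 709 + 1 × 1396.67 ≈ 2106.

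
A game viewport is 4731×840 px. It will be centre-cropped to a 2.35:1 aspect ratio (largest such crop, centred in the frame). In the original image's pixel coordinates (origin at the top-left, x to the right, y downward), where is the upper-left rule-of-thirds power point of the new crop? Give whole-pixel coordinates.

(2037, 280)

4731/840 > 2.35/1, so the 2.35:1 crop keeps the full height 840 and trims width to 840 × 2.35/1 = 1974.00 px.
Left offset = (4731 − 1974.00)/2 = 1378.50 px; top offset = 0.
Upper-left is one-third across and one-third down within the crop:
x = 1378.50 + 1 × 1974.00/3 ≈ 2037; y = 0.00 + 1 × 840.00/3 ≈ 280.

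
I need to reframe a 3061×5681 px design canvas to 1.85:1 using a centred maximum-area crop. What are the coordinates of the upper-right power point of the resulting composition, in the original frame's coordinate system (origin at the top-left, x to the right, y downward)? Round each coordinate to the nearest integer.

3061/5681 < 1.85/1, so the 1.85:1 crop keeps the full width 3061 and trims height to 3061 × 1/1.85 = 1654.59 px.
Top offset = (5681 − 1654.59)/2 = 2013.20 px; left offset = 0.
Upper-right is two-thirds across and one-third down within the crop:
x = 0.00 + 2 × 3061.00/3 ≈ 2041; y = 2013.20 + 1 × 1654.59/3 ≈ 2565.

(2041, 2565)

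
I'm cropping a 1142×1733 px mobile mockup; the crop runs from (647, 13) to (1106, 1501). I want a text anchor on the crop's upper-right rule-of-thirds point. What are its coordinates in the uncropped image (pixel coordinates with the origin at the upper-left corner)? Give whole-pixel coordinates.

(953, 509)

Crop width = 1106 − 647 = 459 px; one third is 153.00 px.
Crop height = 1501 − 13 = 1488 px; one third is 496.00 px.
The upper-right point is two-thirds across and one-third down within the crop:
x = 647 + 2 × 153.00 ≈ 953; y = 13 + 1 × 496.00 ≈ 509.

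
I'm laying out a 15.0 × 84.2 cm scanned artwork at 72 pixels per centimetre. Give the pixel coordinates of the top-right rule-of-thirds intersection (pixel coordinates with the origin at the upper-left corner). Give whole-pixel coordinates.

(720, 2021)

In pixels the canvas is 15.0 × 72 = 1080 wide and 84.2 × 72 = 6062.4 tall.
The top-right point is two-thirds across and one-third down:
x = 2 × 1080/3 ≈ 720; y = 1 × 6062.4/3 ≈ 2021.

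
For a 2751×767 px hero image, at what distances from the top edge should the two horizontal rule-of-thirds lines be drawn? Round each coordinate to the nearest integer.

767 / 3 = 255.67, so the horizontal lines sit at one and two thirds of 767.

y = 256 px and y = 511 px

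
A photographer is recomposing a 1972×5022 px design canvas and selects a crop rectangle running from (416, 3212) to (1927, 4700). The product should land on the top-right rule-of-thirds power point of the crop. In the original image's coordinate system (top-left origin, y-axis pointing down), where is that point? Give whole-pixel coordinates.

Crop width = 1927 − 416 = 1511 px; one third is 503.67 px.
Crop height = 4700 − 3212 = 1488 px; one third is 496.00 px.
The top-right point is two-thirds across and one-third down within the crop:
x = 416 + 2 × 503.67 ≈ 1423; y = 3212 + 1 × 496.00 ≈ 3708.

x = 1423 px, y = 3708 px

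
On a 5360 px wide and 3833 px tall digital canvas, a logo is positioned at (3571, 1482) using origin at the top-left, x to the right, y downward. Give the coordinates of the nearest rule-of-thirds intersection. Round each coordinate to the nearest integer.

x = 3573 px, y = 1278 px

Third lines: x ∈ {1787, 3573}, y ∈ {1278, 2555}.
3571 is closer to x = 3573; 1482 is closer to y = 1278.
So the nearest intersection is the upper-right power point.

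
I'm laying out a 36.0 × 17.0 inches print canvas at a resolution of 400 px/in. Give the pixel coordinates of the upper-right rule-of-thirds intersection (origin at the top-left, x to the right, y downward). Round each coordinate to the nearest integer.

x = 9600 px, y = 2267 px

In pixels the canvas is 36.0 × 400 = 14400 wide and 17.0 × 400 = 6800 tall.
The upper-right point is two-thirds across and one-third down:
x = 2 × 14400/3 ≈ 9600; y = 1 × 6800/3 ≈ 2267.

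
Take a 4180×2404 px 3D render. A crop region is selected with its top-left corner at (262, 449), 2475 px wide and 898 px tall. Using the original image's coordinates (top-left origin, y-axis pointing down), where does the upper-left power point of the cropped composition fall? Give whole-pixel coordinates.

(1087, 748)

One third of the crop width 2475 is 825.00 px.
One third of the crop height 898 is 299.33 px.
The upper-left point is one-third across and one-third down within the crop:
x = 262 + 1 × 825.00 ≈ 1087; y = 449 + 1 × 299.33 ≈ 748.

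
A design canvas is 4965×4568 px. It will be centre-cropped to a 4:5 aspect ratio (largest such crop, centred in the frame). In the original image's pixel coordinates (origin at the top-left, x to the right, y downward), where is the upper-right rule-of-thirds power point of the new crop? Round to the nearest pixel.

x = 3092 px, y = 1523 px

4965/4568 > 4/5, so the 4:5 crop keeps the full height 4568 and trims width to 4568 × 4/5 = 3654.40 px.
Left offset = (4965 − 3654.40)/2 = 655.30 px; top offset = 0.
Upper-right is two-thirds across and one-third down within the crop:
x = 655.30 + 2 × 3654.40/3 ≈ 3092; y = 0.00 + 1 × 4568.00/3 ≈ 1523.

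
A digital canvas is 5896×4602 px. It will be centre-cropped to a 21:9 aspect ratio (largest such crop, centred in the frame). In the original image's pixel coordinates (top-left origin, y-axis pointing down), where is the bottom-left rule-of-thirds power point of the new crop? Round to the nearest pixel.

5896/4602 < 21/9, so the 21:9 crop keeps the full width 5896 and trims height to 5896 × 9/21 = 2526.86 px.
Top offset = (4602 − 2526.86)/2 = 1037.57 px; left offset = 0.
Bottom-left is one-third across and two-thirds down within the crop:
x = 0.00 + 1 × 5896.00/3 ≈ 1965; y = 1037.57 + 2 × 2526.86/3 ≈ 2722.

(1965, 2722)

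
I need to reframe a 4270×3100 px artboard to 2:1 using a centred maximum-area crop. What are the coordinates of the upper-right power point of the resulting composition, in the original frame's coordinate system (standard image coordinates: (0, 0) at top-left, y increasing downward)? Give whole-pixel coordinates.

(2847, 1194)

4270/3100 < 2/1, so the 2:1 crop keeps the full width 4270 and trims height to 4270 × 1/2 = 2135.00 px.
Top offset = (3100 − 2135.00)/2 = 482.50 px; left offset = 0.
Upper-right is two-thirds across and one-third down within the crop:
x = 0.00 + 2 × 4270.00/3 ≈ 2847; y = 482.50 + 1 × 2135.00/3 ≈ 1194.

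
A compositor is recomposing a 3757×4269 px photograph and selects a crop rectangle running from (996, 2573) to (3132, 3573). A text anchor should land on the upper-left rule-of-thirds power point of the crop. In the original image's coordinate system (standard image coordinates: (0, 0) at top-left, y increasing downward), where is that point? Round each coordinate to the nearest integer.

x = 1708 px, y = 2906 px

Crop width = 3132 − 996 = 2136 px; one third is 712.00 px.
Crop height = 3573 − 2573 = 1000 px; one third is 333.33 px.
The upper-left point is one-third across and one-third down within the crop:
x = 996 + 1 × 712.00 ≈ 1708; y = 2573 + 1 × 333.33 ≈ 2906.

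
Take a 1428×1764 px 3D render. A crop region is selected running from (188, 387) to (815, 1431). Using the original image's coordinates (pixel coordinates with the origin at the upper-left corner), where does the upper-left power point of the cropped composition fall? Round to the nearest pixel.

Crop width = 815 − 188 = 627 px; one third is 209.00 px.
Crop height = 1431 − 387 = 1044 px; one third is 348.00 px.
The upper-left point is one-third across and one-third down within the crop:
x = 188 + 1 × 209.00 ≈ 397; y = 387 + 1 × 348.00 ≈ 735.

(397, 735)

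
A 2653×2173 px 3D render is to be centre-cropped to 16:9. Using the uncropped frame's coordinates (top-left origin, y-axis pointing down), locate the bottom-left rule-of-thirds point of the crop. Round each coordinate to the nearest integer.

2653/2173 < 16/9, so the 16:9 crop keeps the full width 2653 and trims height to 2653 × 9/16 = 1492.31 px.
Top offset = (2173 − 1492.31)/2 = 340.34 px; left offset = 0.
Bottom-left is one-third across and two-thirds down within the crop:
x = 0.00 + 1 × 2653.00/3 ≈ 884; y = 340.34 + 2 × 1492.31/3 ≈ 1335.

x = 884 px, y = 1335 px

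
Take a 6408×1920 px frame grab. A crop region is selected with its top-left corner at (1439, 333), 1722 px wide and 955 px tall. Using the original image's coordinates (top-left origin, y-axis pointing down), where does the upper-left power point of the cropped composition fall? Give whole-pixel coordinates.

(2013, 651)

One third of the crop width 1722 is 574.00 px.
One third of the crop height 955 is 318.33 px.
The upper-left point is one-third across and one-third down within the crop:
x = 1439 + 1 × 574.00 ≈ 2013; y = 333 + 1 × 318.33 ≈ 651.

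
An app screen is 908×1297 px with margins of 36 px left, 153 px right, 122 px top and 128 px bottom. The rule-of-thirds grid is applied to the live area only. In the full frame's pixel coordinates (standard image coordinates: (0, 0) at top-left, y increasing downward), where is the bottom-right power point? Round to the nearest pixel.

Content width = 908 − 36 − 153 = 719 px; content height = 1297 − 122 − 128 = 1047 px.
Bottom-right is two-thirds across and two-thirds down within the live area.
x = 36 + 2 × 719/3 = 36 + 479.33 ≈ 515
y = 122 + 2 × 1047/3 = 122 + 698.00 ≈ 820

(515, 820)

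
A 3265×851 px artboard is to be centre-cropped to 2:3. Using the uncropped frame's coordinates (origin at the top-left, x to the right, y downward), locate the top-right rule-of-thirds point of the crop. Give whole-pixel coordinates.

3265/851 > 2/3, so the 2:3 crop keeps the full height 851 and trims width to 851 × 2/3 = 567.33 px.
Left offset = (3265 − 567.33)/2 = 1348.83 px; top offset = 0.
Top-right is two-thirds across and one-third down within the crop:
x = 1348.83 + 2 × 567.33/3 ≈ 1727; y = 0.00 + 1 × 851.00/3 ≈ 284.

(1727, 284)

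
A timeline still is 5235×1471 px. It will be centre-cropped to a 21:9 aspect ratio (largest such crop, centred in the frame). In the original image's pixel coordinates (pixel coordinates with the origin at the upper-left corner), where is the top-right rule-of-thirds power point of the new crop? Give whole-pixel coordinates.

5235/1471 > 21/9, so the 21:9 crop keeps the full height 1471 and trims width to 1471 × 21/9 = 3432.33 px.
Left offset = (5235 − 3432.33)/2 = 901.33 px; top offset = 0.
Top-right is two-thirds across and one-third down within the crop:
x = 901.33 + 2 × 3432.33/3 ≈ 3190; y = 0.00 + 1 × 1471.00/3 ≈ 490.

(3190, 490)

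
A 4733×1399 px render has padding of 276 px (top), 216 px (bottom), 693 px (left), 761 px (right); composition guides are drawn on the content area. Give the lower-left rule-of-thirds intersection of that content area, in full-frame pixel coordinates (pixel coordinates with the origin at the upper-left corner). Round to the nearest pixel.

(1786, 881)

Content width = 4733 − 693 − 761 = 3279 px; content height = 1399 − 276 − 216 = 907 px.
Lower-left is one-third across and two-thirds down within the content area.
x = 693 + 1 × 3279/3 = 693 + 1093.00 ≈ 1786
y = 276 + 2 × 907/3 = 276 + 604.67 ≈ 881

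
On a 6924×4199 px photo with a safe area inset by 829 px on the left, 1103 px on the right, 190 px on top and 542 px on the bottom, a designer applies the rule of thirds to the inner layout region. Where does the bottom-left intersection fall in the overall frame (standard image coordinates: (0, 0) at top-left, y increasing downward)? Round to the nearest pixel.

(2493, 2501)

Content width = 6924 − 829 − 1103 = 4992 px; content height = 4199 − 190 − 542 = 3467 px.
Bottom-left is one-third across and two-thirds down within the inner layout region.
x = 829 + 1 × 4992/3 = 829 + 1664.00 ≈ 2493
y = 190 + 2 × 3467/3 = 190 + 2311.33 ≈ 2501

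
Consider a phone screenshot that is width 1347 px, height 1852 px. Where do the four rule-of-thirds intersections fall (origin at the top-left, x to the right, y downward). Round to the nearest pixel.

(449, 617), (898, 617), (449, 1235), (898, 1235)

One third of 1347 is 449; one third of 1852 is 617.33.
Vertical third lines at x = 449 and x = 898; horizontal third lines at y = 617 and y = 1235.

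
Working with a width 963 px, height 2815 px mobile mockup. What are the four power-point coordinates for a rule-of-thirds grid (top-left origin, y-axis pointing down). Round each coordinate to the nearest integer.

One third of 963 is 321; one third of 2815 is 938.33.
Vertical third lines at x = 321 and x = 642; horizontal third lines at y = 938 and y = 1877.

(321, 938), (642, 938), (321, 1877), (642, 1877)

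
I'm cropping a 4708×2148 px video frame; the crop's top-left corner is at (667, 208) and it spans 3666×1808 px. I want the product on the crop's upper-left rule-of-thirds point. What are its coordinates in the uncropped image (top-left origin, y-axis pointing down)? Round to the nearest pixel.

One third of the crop width 3666 is 1222.00 px.
One third of the crop height 1808 is 602.67 px.
The upper-left point is one-third across and one-third down within the crop:
x = 667 + 1 × 1222.00 ≈ 1889; y = 208 + 1 × 602.67 ≈ 811.

(1889, 811)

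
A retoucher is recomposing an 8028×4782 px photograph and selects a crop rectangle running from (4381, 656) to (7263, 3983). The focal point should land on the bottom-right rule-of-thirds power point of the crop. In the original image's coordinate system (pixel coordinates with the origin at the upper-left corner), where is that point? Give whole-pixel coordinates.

(6302, 2874)

Crop width = 7263 − 4381 = 2882 px; one third is 960.67 px.
Crop height = 3983 − 656 = 3327 px; one third is 1109.00 px.
The bottom-right point is two-thirds across and two-thirds down within the crop:
x = 4381 + 2 × 960.67 ≈ 6302; y = 656 + 2 × 1109.00 ≈ 2874.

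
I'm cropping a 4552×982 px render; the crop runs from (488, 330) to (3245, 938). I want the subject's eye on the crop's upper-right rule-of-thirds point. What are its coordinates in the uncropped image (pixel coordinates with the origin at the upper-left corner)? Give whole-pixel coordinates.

x = 2326 px, y = 533 px

Crop width = 3245 − 488 = 2757 px; one third is 919.00 px.
Crop height = 938 − 330 = 608 px; one third is 202.67 px.
The upper-right point is two-thirds across and one-third down within the crop:
x = 488 + 2 × 919.00 ≈ 2326; y = 330 + 1 × 202.67 ≈ 533.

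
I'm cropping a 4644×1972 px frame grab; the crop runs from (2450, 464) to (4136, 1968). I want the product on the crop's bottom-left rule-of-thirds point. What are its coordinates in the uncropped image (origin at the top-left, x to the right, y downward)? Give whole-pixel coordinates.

x = 3012 px, y = 1467 px

Crop width = 4136 − 2450 = 1686 px; one third is 562.00 px.
Crop height = 1968 − 464 = 1504 px; one third is 501.33 px.
The bottom-left point is one-third across and two-thirds down within the crop:
x = 2450 + 1 × 562.00 ≈ 3012; y = 464 + 2 × 501.33 ≈ 1467.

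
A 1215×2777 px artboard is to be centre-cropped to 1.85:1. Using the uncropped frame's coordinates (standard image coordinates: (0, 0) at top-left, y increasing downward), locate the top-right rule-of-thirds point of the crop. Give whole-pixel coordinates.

1215/2777 < 1.85/1, so the 1.85:1 crop keeps the full width 1215 and trims height to 1215 × 1/1.85 = 656.76 px.
Top offset = (2777 − 656.76)/2 = 1060.12 px; left offset = 0.
Top-right is two-thirds across and one-third down within the crop:
x = 0.00 + 2 × 1215.00/3 ≈ 810; y = 1060.12 + 1 × 656.76/3 ≈ 1279.

(810, 1279)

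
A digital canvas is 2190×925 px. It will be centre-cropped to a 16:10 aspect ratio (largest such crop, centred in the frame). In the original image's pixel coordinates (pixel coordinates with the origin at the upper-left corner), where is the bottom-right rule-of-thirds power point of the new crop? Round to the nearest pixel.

2190/925 > 16/10, so the 16:10 crop keeps the full height 925 and trims width to 925 × 16/10 = 1480.00 px.
Left offset = (2190 − 1480.00)/2 = 355.00 px; top offset = 0.
Bottom-right is two-thirds across and two-thirds down within the crop:
x = 355.00 + 2 × 1480.00/3 ≈ 1342; y = 0.00 + 2 × 925.00/3 ≈ 617.

x = 1342 px, y = 617 px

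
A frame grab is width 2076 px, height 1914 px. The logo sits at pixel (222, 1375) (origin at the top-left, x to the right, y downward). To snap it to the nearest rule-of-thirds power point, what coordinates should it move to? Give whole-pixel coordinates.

Third lines: x ∈ {692, 1384}, y ∈ {638, 1276}.
222 is closer to x = 692; 1375 is closer to y = 1276.
So the nearest intersection is the lower-left power point.

x = 692 px, y = 1276 px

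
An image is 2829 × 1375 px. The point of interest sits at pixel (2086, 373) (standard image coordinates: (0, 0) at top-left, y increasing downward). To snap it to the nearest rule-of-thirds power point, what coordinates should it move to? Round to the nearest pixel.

x = 1886 px, y = 458 px

Third lines: x ∈ {943, 1886}, y ∈ {458, 917}.
2086 is closer to x = 1886; 373 is closer to y = 458.
So the nearest intersection is the upper-right power point.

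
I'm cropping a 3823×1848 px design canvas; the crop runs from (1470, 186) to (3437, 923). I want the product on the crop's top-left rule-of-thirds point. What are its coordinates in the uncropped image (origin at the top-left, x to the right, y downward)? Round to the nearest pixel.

(2126, 432)

Crop width = 3437 − 1470 = 1967 px; one third is 655.67 px.
Crop height = 923 − 186 = 737 px; one third is 245.67 px.
The top-left point is one-third across and one-third down within the crop:
x = 1470 + 1 × 655.67 ≈ 2126; y = 186 + 1 × 245.67 ≈ 432.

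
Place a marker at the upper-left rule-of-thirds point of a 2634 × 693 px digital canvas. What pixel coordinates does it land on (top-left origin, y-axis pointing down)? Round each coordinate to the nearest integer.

The upper-left point sits one-third of the way across and one-third of the way down.
x = 1 × 2634/3 ≈ 878; y = 1 × 693/3 ≈ 231.

x = 878 px, y = 231 px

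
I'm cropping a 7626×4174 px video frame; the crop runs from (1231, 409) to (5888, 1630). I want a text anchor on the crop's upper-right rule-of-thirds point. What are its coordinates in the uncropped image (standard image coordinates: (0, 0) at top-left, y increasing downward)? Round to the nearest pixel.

(4336, 816)

Crop width = 5888 − 1231 = 4657 px; one third is 1552.33 px.
Crop height = 1630 − 409 = 1221 px; one third is 407.00 px.
The upper-right point is two-thirds across and one-third down within the crop:
x = 1231 + 2 × 1552.33 ≈ 4336; y = 409 + 1 × 407.00 ≈ 816.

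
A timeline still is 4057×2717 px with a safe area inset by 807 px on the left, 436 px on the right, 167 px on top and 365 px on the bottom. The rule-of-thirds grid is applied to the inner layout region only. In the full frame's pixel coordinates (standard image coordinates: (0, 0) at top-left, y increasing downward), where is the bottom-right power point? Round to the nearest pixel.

x = 2683 px, y = 1624 px

Content width = 4057 − 807 − 436 = 2814 px; content height = 2717 − 167 − 365 = 2185 px.
Bottom-right is two-thirds across and two-thirds down within the inner layout region.
x = 807 + 2 × 2814/3 = 807 + 1876.00 ≈ 2683
y = 167 + 2 × 2185/3 = 167 + 1456.67 ≈ 1624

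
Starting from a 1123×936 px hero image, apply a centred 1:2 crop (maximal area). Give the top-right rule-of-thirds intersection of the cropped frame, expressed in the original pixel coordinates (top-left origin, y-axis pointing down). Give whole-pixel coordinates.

1123/936 > 1/2, so the 1:2 crop keeps the full height 936 and trims width to 936 × 1/2 = 468.00 px.
Left offset = (1123 − 468.00)/2 = 327.50 px; top offset = 0.
Top-right is two-thirds across and one-third down within the crop:
x = 327.50 + 2 × 468.00/3 ≈ 640; y = 0.00 + 1 × 936.00/3 ≈ 312.

(640, 312)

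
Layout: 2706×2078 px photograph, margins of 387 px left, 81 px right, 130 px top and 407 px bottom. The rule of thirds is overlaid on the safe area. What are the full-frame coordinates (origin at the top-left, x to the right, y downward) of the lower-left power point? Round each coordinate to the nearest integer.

Content width = 2706 − 387 − 81 = 2238 px; content height = 2078 − 130 − 407 = 1541 px.
Lower-left is one-third across and two-thirds down within the safe area.
x = 387 + 1 × 2238/3 = 387 + 746.00 ≈ 1133
y = 130 + 2 × 1541/3 = 130 + 1027.33 ≈ 1157

(1133, 1157)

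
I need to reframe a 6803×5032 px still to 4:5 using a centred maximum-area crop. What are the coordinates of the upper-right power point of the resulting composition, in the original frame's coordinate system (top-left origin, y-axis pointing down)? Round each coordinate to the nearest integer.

(4072, 1677)

6803/5032 > 4/5, so the 4:5 crop keeps the full height 5032 and trims width to 5032 × 4/5 = 4025.60 px.
Left offset = (6803 − 4025.60)/2 = 1388.70 px; top offset = 0.
Upper-right is two-thirds across and one-third down within the crop:
x = 1388.70 + 2 × 4025.60/3 ≈ 4072; y = 0.00 + 1 × 5032.00/3 ≈ 1677.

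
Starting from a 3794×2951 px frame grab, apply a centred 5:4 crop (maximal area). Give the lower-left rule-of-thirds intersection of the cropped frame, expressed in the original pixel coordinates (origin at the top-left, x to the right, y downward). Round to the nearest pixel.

3794/2951 > 5/4, so the 5:4 crop keeps the full height 2951 and trims width to 2951 × 5/4 = 3688.75 px.
Left offset = (3794 − 3688.75)/2 = 52.62 px; top offset = 0.
Lower-left is one-third across and two-thirds down within the crop:
x = 52.62 + 1 × 3688.75/3 ≈ 1282; y = 0.00 + 2 × 2951.00/3 ≈ 1967.

(1282, 1967)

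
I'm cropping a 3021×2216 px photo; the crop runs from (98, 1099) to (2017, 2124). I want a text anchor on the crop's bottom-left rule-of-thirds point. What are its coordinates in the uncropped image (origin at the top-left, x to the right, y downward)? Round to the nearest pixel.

Crop width = 2017 − 98 = 1919 px; one third is 639.67 px.
Crop height = 2124 − 1099 = 1025 px; one third is 341.67 px.
The bottom-left point is one-third across and two-thirds down within the crop:
x = 98 + 1 × 639.67 ≈ 738; y = 1099 + 2 × 341.67 ≈ 1782.

x = 738 px, y = 1782 px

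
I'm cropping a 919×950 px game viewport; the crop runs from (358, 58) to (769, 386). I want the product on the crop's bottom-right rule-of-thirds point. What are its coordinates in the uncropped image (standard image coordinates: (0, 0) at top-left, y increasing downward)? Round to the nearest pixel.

(632, 277)

Crop width = 769 − 358 = 411 px; one third is 137.00 px.
Crop height = 386 − 58 = 328 px; one third is 109.33 px.
The bottom-right point is two-thirds across and two-thirds down within the crop:
x = 358 + 2 × 137.00 ≈ 632; y = 58 + 2 × 109.33 ≈ 277.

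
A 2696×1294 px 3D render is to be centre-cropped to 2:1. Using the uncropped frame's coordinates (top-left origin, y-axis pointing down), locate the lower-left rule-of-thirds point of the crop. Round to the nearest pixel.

2696/1294 > 2/1, so the 2:1 crop keeps the full height 1294 and trims width to 1294 × 2/1 = 2588.00 px.
Left offset = (2696 − 2588.00)/2 = 54.00 px; top offset = 0.
Lower-left is one-third across and two-thirds down within the crop:
x = 54.00 + 1 × 2588.00/3 ≈ 917; y = 0.00 + 2 × 1294.00/3 ≈ 863.

(917, 863)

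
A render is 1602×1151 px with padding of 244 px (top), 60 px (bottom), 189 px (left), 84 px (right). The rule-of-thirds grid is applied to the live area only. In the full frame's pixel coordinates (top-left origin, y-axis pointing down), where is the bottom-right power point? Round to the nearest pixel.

Content width = 1602 − 189 − 84 = 1329 px; content height = 1151 − 244 − 60 = 847 px.
Bottom-right is two-thirds across and two-thirds down within the live area.
x = 189 + 2 × 1329/3 = 189 + 886.00 ≈ 1075
y = 244 + 2 × 847/3 = 244 + 564.67 ≈ 809

(1075, 809)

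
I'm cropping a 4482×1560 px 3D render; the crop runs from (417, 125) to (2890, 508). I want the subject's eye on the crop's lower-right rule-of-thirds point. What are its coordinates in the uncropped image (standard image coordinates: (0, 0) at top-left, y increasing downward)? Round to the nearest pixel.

Crop width = 2890 − 417 = 2473 px; one third is 824.33 px.
Crop height = 508 − 125 = 383 px; one third is 127.67 px.
The lower-right point is two-thirds across and two-thirds down within the crop:
x = 417 + 2 × 824.33 ≈ 2066; y = 125 + 2 × 127.67 ≈ 380.

x = 2066 px, y = 380 px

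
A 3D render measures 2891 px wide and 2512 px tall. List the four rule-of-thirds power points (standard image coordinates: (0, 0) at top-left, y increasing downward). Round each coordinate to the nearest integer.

(964, 837), (1927, 837), (964, 1675), (1927, 1675)

One third of 2891 is 963.67; one third of 2512 is 837.33.
Vertical third lines at x = 964 and x = 1927; horizontal third lines at y = 837 and y = 1675.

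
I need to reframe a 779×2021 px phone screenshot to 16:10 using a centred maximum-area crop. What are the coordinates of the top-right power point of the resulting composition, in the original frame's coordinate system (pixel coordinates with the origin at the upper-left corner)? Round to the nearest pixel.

779/2021 < 16/10, so the 16:10 crop keeps the full width 779 and trims height to 779 × 10/16 = 486.88 px.
Top offset = (2021 − 486.88)/2 = 767.06 px; left offset = 0.
Top-right is two-thirds across and one-third down within the crop:
x = 0.00 + 2 × 779.00/3 ≈ 519; y = 767.06 + 1 × 486.88/3 ≈ 929.

x = 519 px, y = 929 px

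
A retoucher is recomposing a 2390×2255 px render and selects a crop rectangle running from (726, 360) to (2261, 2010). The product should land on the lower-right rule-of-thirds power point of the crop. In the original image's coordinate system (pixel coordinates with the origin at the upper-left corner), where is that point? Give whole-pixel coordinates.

x = 1749 px, y = 1460 px

Crop width = 2261 − 726 = 1535 px; one third is 511.67 px.
Crop height = 2010 − 360 = 1650 px; one third is 550.00 px.
The lower-right point is two-thirds across and two-thirds down within the crop:
x = 726 + 2 × 511.67 ≈ 1749; y = 360 + 2 × 550.00 ≈ 1460.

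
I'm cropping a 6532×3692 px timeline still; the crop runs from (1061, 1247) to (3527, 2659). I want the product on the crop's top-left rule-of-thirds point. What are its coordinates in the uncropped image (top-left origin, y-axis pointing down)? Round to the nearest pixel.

Crop width = 3527 − 1061 = 2466 px; one third is 822.00 px.
Crop height = 2659 − 1247 = 1412 px; one third is 470.67 px.
The top-left point is one-third across and one-third down within the crop:
x = 1061 + 1 × 822.00 ≈ 1883; y = 1247 + 1 × 470.67 ≈ 1718.

(1883, 1718)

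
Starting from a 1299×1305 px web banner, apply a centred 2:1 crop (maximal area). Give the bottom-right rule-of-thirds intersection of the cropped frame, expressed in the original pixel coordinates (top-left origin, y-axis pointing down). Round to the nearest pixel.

x = 866 px, y = 761 px

1299/1305 < 2/1, so the 2:1 crop keeps the full width 1299 and trims height to 1299 × 1/2 = 649.50 px.
Top offset = (1305 − 649.50)/2 = 327.75 px; left offset = 0.
Bottom-right is two-thirds across and two-thirds down within the crop:
x = 0.00 + 2 × 1299.00/3 ≈ 866; y = 327.75 + 2 × 649.50/3 ≈ 761.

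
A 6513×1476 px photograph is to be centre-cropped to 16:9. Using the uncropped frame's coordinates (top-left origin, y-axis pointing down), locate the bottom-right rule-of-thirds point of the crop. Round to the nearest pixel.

6513/1476 > 16/9, so the 16:9 crop keeps the full height 1476 and trims width to 1476 × 16/9 = 2624.00 px.
Left offset = (6513 − 2624.00)/2 = 1944.50 px; top offset = 0.
Bottom-right is two-thirds across and two-thirds down within the crop:
x = 1944.50 + 2 × 2624.00/3 ≈ 3694; y = 0.00 + 2 × 1476.00/3 ≈ 984.

x = 3694 px, y = 984 px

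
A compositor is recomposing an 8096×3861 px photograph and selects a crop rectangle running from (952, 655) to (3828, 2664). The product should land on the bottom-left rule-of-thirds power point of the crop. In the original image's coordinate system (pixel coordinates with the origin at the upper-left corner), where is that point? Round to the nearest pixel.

Crop width = 3828 − 952 = 2876 px; one third is 958.67 px.
Crop height = 2664 − 655 = 2009 px; one third is 669.67 px.
The bottom-left point is one-third across and two-thirds down within the crop:
x = 952 + 1 × 958.67 ≈ 1911; y = 655 + 2 × 669.67 ≈ 1994.

x = 1911 px, y = 1994 px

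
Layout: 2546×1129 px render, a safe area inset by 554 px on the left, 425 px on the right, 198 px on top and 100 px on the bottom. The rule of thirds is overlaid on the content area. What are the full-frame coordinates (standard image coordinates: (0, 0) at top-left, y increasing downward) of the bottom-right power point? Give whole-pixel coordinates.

(1599, 752)

Content width = 2546 − 554 − 425 = 1567 px; content height = 1129 − 198 − 100 = 831 px.
Bottom-right is two-thirds across and two-thirds down within the content area.
x = 554 + 2 × 1567/3 = 554 + 1044.67 ≈ 1599
y = 198 + 2 × 831/3 = 198 + 554.00 ≈ 752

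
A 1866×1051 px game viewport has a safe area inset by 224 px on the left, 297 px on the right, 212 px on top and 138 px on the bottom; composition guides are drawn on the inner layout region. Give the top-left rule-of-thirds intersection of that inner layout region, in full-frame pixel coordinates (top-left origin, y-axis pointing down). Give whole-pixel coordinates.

Content width = 1866 − 224 − 297 = 1345 px; content height = 1051 − 212 − 138 = 701 px.
Top-left is one-third across and one-third down within the inner layout region.
x = 224 + 1 × 1345/3 = 224 + 448.33 ≈ 672
y = 212 + 1 × 701/3 = 212 + 233.67 ≈ 446

x = 672 px, y = 446 px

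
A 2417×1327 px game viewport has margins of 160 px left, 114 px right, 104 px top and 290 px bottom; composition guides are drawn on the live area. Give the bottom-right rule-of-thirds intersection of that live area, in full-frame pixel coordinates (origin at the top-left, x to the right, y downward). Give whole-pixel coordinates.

x = 1589 px, y = 726 px

Content width = 2417 − 160 − 114 = 2143 px; content height = 1327 − 104 − 290 = 933 px.
Bottom-right is two-thirds across and two-thirds down within the live area.
x = 160 + 2 × 2143/3 = 160 + 1428.67 ≈ 1589
y = 104 + 2 × 933/3 = 104 + 622.00 ≈ 726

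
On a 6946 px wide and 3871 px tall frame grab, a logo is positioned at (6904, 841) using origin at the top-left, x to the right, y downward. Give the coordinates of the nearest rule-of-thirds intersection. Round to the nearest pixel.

Third lines: x ∈ {2315, 4631}, y ∈ {1290, 2581}.
6904 is closer to x = 4631; 841 is closer to y = 1290.
So the nearest intersection is the upper-right power point.

x = 4631 px, y = 1290 px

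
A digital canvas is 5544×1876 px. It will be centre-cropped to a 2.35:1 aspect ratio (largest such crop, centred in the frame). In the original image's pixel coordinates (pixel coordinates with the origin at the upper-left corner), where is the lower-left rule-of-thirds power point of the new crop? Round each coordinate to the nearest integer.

(2037, 1251)

5544/1876 > 2.35/1, so the 2.35:1 crop keeps the full height 1876 and trims width to 1876 × 2.35/1 = 4408.60 px.
Left offset = (5544 − 4408.60)/2 = 567.70 px; top offset = 0.
Lower-left is one-third across and two-thirds down within the crop:
x = 567.70 + 1 × 4408.60/3 ≈ 2037; y = 0.00 + 2 × 1876.00/3 ≈ 1251.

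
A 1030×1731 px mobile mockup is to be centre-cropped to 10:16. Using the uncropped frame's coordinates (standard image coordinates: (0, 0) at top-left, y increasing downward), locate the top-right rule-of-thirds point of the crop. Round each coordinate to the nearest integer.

1030/1731 < 10/16, so the 10:16 crop keeps the full width 1030 and trims height to 1030 × 16/10 = 1648.00 px.
Top offset = (1731 − 1648.00)/2 = 41.50 px; left offset = 0.
Top-right is two-thirds across and one-third down within the crop:
x = 0.00 + 2 × 1030.00/3 ≈ 687; y = 41.50 + 1 × 1648.00/3 ≈ 591.

x = 687 px, y = 591 px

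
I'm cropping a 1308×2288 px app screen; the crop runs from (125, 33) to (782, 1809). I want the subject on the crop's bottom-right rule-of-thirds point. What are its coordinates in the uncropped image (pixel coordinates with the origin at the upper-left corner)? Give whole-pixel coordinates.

(563, 1217)

Crop width = 782 − 125 = 657 px; one third is 219.00 px.
Crop height = 1809 − 33 = 1776 px; one third is 592.00 px.
The bottom-right point is two-thirds across and two-thirds down within the crop:
x = 125 + 2 × 219.00 ≈ 563; y = 33 + 2 × 592.00 ≈ 1217.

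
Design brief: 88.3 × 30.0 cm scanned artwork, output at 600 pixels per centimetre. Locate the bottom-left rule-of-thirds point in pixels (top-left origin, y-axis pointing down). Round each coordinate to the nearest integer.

In pixels the canvas is 88.3 × 600 = 52980 wide and 30.0 × 600 = 18000 tall.
The bottom-left point is one-third across and two-thirds down:
x = 1 × 52980/3 ≈ 17660; y = 2 × 18000/3 ≈ 12000.

(17660, 12000)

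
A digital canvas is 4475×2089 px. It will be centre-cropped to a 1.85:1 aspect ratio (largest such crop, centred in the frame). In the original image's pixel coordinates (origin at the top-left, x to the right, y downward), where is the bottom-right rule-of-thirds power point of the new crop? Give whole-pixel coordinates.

4475/2089 > 1.85/1, so the 1.85:1 crop keeps the full height 2089 and trims width to 2089 × 1.85/1 = 3864.65 px.
Left offset = (4475 − 3864.65)/2 = 305.17 px; top offset = 0.
Bottom-right is two-thirds across and two-thirds down within the crop:
x = 305.17 + 2 × 3864.65/3 ≈ 2882; y = 0.00 + 2 × 2089.00/3 ≈ 1393.

(2882, 1393)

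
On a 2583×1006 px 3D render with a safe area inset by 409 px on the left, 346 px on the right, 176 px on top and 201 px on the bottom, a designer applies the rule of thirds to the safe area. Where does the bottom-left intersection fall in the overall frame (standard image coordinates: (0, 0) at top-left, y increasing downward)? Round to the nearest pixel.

Content width = 2583 − 409 − 346 = 1828 px; content height = 1006 − 176 − 201 = 629 px.
Bottom-left is one-third across and two-thirds down within the safe area.
x = 409 + 1 × 1828/3 = 409 + 609.33 ≈ 1018
y = 176 + 2 × 629/3 = 176 + 419.33 ≈ 595

(1018, 595)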